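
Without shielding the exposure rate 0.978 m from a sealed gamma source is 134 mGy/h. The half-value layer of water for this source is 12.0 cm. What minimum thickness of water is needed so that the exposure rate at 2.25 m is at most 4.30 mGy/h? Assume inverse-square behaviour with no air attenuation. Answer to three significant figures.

At 2.25 m, distance alone gives (0.978/2.25)² = 0.1889, so 134 × 0.1889 = 25.31 mGy/h.
Further attenuation needed: 25.31/4.30 = 5.886.
n = log₂(5.886) = 2.557 half-value layers.
Thickness = 2.557 × 12.0 cm = 30.68 cm.

30.7 cm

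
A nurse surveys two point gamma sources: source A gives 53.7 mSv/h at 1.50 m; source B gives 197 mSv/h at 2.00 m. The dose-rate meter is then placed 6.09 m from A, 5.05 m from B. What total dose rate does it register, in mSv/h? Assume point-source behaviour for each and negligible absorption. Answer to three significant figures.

Each source contributes Iᵢ·(dᵢ/rᵢ)²; contributions add.
A: 53.7 × (1.50/6.09)² = 3.258 mSv/h
B: 197 × (2.00/5.05)² = 30.90 mSv/h
Total = 3.258 + 30.90 = 34.16 mSv/h.

34.2 mSv/h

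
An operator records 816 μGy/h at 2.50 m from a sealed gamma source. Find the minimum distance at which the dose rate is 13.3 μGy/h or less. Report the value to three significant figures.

19.6 m

Using I₁d₁² = I₂d₂², d₂ = d₁·√(I₁/I₂).
I₁/I₂ = 816/13.3 = 61.35, so d₂ = 2.50 × √61.35 = 19.58 m.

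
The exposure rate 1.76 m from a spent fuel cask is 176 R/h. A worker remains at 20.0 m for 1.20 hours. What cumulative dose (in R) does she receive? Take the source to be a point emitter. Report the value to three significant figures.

1.64 R

By the inverse-square law, rate at 20.0 m:
176 × (1.76/20.0)² = 176 × 0.007744 = 1.363 R/h.
Dose = rate × time = 1.363 R/h × 1.200 h = 1.636 R.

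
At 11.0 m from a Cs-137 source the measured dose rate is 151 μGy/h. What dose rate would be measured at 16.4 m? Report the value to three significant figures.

67.9 μGy/h

By the inverse-square law, scaling from 11.0 m to 16.4 m:
(11.0/16.4)² = 0.4499, so 151 × 0.4499 = 67.93 μGy/h.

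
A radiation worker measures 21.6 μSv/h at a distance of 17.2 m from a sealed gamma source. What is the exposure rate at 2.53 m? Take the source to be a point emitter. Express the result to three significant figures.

998 μSv/h

Since intensity falls as 1/r², the rate at 2.53 m is
21.6 × (17.2/2.53)² = 21.6 × 46.22 = 998.4 μSv/h.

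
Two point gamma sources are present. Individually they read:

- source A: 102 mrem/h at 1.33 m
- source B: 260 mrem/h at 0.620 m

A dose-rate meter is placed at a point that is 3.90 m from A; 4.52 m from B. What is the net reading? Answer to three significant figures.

16.8 mrem/h

By superposition, sum each source's inverse-square contribution:
A: 102 × (1.33/3.90)² = 11.86 mrem/h
B: 260 × (0.620/4.52)² = 4.892 mrem/h
Total = 11.86 + 4.892 = 16.75 mrem/h.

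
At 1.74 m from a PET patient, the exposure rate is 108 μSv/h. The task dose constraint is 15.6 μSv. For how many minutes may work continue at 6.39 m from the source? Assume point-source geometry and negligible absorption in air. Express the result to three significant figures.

117 min

Using I₁d₁² = I₂d₂², rate at 6.39 m:
108 × (1.74/6.39)² = 108 × 0.07415 = 8.008 μSv/h.
Stay time = 15.6 μSv ÷ 8.008 μSv/h = 1.948 h = 116.9 min.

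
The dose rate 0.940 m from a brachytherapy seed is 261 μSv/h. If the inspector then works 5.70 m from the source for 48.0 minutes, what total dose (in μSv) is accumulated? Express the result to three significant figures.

5.68 μSv

Since intensity falls as 1/r², rate at 5.70 m:
261 × (0.940/5.70)² = 261 × 0.02720 = 7.099 μSv/h.
Dose = rate × time = 7.099 μSv/h × 0.8000 h = 5.679 μSv.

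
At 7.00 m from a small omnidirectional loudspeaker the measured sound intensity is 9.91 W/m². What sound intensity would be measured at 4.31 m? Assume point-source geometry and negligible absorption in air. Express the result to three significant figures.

26.1 W/m²

By the inverse-square law, scaling from 7.00 m to 4.31 m:
(7.00/4.31)² = 2.638, so 9.91 × 2.638 = 26.14 W/m².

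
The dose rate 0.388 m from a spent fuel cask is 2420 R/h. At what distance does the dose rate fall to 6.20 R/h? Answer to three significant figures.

7.67 m

Since intensity falls as 1/r², d₂ = d₁·√(I₁/I₂).
I₁/I₂ = 2420/6.20 = 390.3, so d₂ = 0.388 × √390.3 = 7.665 m.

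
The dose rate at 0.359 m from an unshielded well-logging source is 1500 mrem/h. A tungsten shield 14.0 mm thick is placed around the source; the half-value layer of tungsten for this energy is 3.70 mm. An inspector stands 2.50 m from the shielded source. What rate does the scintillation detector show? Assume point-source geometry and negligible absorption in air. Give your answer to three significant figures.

Distance alone: 1500 × (0.359/2.50)² = 1500 × 0.02062 = 30.93 mrem/h.
Shield: 14.0/3.70 = 3.784 half-value layers → attenuation 2^(−3.784) = 0.07259.
Combined: 30.93 × 0.07259 = 2.245 mrem/h.

2.25 mrem/h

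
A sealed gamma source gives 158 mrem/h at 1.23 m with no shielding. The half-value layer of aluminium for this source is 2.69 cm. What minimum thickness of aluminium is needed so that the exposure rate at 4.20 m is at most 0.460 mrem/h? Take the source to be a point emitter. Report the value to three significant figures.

13.1 cm

At 4.20 m, distance alone gives 158 × (1.23/4.20)² = 158 × 0.08577 = 13.55 mrem/h.
Further attenuation needed: 13.55/0.460 = 29.46.
n = log₂(29.46) = 4.881 half-value layers.
Thickness = 4.881 × 2.69 cm = 13.13 cm.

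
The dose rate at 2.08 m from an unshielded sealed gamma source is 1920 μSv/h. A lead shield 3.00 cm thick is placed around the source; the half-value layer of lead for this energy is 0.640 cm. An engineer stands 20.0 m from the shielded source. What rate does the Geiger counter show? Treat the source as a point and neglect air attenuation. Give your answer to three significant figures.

Distance alone: 1920 × (2.08/20.0)² = 1920 × 0.01082 = 20.77 μSv/h.
Shield: 3.00/0.640 = 4.688 half-value layers → attenuation 2^(−4.688) = 0.03879.
Combined: 20.77 × 0.03879 = 0.8057 μSv/h.

0.806 μSv/h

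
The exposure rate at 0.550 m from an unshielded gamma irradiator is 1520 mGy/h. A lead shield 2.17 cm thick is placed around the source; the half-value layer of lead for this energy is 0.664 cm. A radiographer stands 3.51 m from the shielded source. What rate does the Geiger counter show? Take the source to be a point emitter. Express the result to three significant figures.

Distance alone: (0.550/3.51)² = 0.02455, so 1520 × 0.02455 = 37.32 mGy/h.
Shield: 2.17/0.664 = 3.268 half-value layers → attenuation 2^(−3.268) = 0.1038.
Combined: 37.32 × 0.1038 = 3.874 mGy/h.

3.87 mGy/h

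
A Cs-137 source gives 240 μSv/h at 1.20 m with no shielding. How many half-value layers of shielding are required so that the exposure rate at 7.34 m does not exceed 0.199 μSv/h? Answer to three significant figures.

5.01 half-value layers

At 7.34 m, distance alone gives 240 × (1.20/7.34)² = 240 × 0.02673 = 6.415 μSv/h.
Further attenuation needed: 6.415/0.199 = 32.24.
n = log₂(32.24) = 5.011 half-value layers.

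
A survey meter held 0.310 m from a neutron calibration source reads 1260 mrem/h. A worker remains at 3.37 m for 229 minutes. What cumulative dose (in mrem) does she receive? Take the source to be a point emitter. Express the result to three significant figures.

40.7 mrem

Intensity scales as (d₁/d₂)², so rate at 3.37 m:
(0.310/3.37)² = 0.008462, so 1260 × 0.008462 = 10.66 mrem/h.
Dose = rate × time = 10.66 mrem/h × 3.817 h = 40.69 mrem.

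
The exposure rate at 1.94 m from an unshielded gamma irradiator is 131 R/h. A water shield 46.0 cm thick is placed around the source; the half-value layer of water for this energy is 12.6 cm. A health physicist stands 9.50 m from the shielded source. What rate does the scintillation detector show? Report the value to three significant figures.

Distance alone: (1.94/9.50)² = 0.04170, so 131 × 0.04170 = 5.463 R/h.
Shield: 46.0/12.6 = 3.651 half-value layers → attenuation 2^(−3.651) = 0.07960.
Combined: 5.463 × 0.07960 = 0.4349 R/h.

0.435 R/h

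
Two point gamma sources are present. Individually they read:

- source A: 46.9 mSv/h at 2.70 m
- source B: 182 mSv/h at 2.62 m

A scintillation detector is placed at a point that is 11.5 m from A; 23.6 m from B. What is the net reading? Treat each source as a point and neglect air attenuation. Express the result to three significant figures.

4.83 mSv/h

By superposition, sum each source's inverse-square contribution:
A: 46.9 × (2.70/11.5)² = 2.585 mSv/h
B: 182 × (2.62/23.6)² = 2.243 mSv/h
Total = 2.585 + 2.243 = 4.828 mSv/h.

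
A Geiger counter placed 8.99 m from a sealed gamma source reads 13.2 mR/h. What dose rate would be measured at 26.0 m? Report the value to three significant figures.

1.58 mR/h

Applying the 1/r² law, scaling from 8.99 m to 26.0 m:
(8.99/26.0)² = 0.1196, so 13.2 × 0.1196 = 1.579 mR/h.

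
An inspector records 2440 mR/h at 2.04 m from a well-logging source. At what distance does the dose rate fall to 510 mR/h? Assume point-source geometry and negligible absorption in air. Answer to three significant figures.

Since intensity falls as 1/r², d₂ = d₁·√(I₁/I₂).
I₁/I₂ = 2440/510 = 4.784, so d₂ = 2.04 × √4.784 = 4.462 m.

4.46 m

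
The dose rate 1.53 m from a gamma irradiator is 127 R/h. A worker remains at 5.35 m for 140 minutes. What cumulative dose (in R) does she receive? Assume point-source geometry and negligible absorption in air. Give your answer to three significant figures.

24.2 R

Using I₁d₁² = I₂d₂², rate at 5.35 m:
(1.53/5.35)² = 0.08179, so 127 × 0.08179 = 10.39 R/h.
Dose = rate × time = 10.39 R/h × 2.333 h = 24.24 R.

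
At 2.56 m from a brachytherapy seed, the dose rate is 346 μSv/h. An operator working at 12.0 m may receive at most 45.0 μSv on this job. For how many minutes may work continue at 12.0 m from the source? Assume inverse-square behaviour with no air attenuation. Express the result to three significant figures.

171 min

By the inverse-square law, rate at 12.0 m:
346 × (2.56/12.0)² = 346 × 0.04551 = 15.75 μSv/h.
Stay time = 45.0 μSv ÷ 15.75 μSv/h = 2.857 h = 171.4 min.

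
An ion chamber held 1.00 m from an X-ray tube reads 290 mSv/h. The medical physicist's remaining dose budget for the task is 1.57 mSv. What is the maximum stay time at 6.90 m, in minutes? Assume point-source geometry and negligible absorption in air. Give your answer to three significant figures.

Using I₁d₁² = I₂d₂², rate at 6.90 m:
290 × (1.00/6.90)² = 290 × 0.02100 = 6.090 mSv/h.
Stay time = 1.57 mSv ÷ 6.090 mSv/h = 0.2578 h = 15.47 min.

15.5 min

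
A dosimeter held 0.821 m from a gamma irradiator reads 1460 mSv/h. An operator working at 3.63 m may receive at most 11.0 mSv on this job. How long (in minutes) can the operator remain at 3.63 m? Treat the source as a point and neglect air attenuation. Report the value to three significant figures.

8.84 min

Since intensity falls as 1/r², rate at 3.63 m:
(0.821/3.63)² = 0.05115, so 1460 × 0.05115 = 74.68 mSv/h.
Stay time = 11.0 mSv ÷ 74.68 mSv/h = 0.1473 h = 8.838 min.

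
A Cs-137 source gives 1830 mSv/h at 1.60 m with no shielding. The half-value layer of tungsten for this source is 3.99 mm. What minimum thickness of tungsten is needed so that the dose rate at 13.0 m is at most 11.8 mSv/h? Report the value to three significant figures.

At 13.0 m, distance alone gives 1830 × (1.60/13.0)² = 1830 × 0.01515 = 27.72 mSv/h.
Further attenuation needed: 27.72/11.8 = 2.349.
n = log₂(2.349) = 1.232 half-value layers.
Thickness = 1.232 × 3.99 mm = 4.916 mm.

4.92 mm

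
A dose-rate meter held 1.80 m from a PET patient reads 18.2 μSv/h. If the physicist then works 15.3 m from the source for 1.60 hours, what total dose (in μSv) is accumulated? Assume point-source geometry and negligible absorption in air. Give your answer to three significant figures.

Since intensity falls as 1/r², rate at 15.3 m:
18.2 × (1.80/15.3)² = 18.2 × 0.01384 = 0.2519 μSv/h.
Dose = rate × time = 0.2519 μSv/h × 1.600 h = 0.4030 μSv.

0.403 μSv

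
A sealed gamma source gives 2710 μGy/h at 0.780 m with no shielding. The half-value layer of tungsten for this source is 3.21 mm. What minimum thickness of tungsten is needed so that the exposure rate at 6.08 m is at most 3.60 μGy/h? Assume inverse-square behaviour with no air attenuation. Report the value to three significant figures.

11.7 mm

At 6.08 m, distance alone gives 2710 × (0.780/6.08)² = 2710 × 0.01646 = 44.61 μGy/h.
Further attenuation needed: 44.61/3.60 = 12.39.
n = log₂(12.39) = 3.631 half-value layers.
Thickness = 3.631 × 3.21 mm = 11.66 mm.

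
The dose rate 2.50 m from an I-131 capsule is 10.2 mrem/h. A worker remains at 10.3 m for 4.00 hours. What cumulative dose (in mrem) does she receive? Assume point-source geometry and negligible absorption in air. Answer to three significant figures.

2.40 mrem

Using I₁d₁² = I₂d₂², rate at 10.3 m:
(2.50/10.3)² = 0.05891, so 10.2 × 0.05891 = 0.6009 mrem/h.
Dose = rate × time = 0.6009 mrem/h × 4.000 h = 2.404 mrem.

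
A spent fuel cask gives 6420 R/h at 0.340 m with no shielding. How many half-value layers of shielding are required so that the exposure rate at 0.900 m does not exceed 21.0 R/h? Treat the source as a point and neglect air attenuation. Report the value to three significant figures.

5.45 half-value layers

At 0.900 m, distance alone gives (0.340/0.900)² = 0.1427, so 6420 × 0.1427 = 916.1 R/h.
Further attenuation needed: 916.1/21.0 = 43.62.
n = log₂(43.62) = 5.447 half-value layers.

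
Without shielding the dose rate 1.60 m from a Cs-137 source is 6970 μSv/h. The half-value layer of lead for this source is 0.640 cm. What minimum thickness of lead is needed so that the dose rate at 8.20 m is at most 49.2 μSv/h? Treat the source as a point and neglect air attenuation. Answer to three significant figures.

1.56 cm

At 8.20 m, distance alone gives (1.60/8.20)² = 0.03807, so 6970 × 0.03807 = 265.3 μSv/h.
Further attenuation needed: 265.3/49.2 = 5.392.
n = log₂(5.392) = 2.431 half-value layers.
Thickness = 2.431 × 0.640 cm = 1.556 cm.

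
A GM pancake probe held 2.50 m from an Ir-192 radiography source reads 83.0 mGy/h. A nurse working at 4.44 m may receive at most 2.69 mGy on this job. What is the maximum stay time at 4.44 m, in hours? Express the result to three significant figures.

Since intensity falls as 1/r², rate at 4.44 m:
(2.50/4.44)² = 0.3170, so 83.0 × 0.3170 = 26.31 mGy/h.
Stay time = 2.69 mGy ÷ 26.31 mGy/h = 0.1022 h.

0.102 h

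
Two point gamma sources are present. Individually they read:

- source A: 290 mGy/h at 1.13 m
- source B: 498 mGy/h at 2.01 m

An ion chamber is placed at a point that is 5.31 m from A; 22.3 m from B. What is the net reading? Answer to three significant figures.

17.2 mGy/h

By superposition, sum each source's inverse-square contribution:
A: 290 × (1.13/5.31)² = 13.13 mGy/h
B: 498 × (2.01/22.3)² = 4.046 mGy/h
Total = 13.13 + 4.046 = 17.18 mGy/h.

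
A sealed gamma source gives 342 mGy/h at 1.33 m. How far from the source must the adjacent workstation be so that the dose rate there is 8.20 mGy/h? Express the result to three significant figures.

8.59 m

By the inverse-square law, d₂ = d₁·√(I₁/I₂).
I₁/I₂ = 342/8.20 = 41.71, so d₂ = 1.33 × √41.71 = 8.590 m.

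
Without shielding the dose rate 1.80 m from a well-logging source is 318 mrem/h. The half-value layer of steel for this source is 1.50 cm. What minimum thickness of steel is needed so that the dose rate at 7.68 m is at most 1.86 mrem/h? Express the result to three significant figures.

4.85 cm

At 7.68 m, distance alone gives (1.80/7.68)² = 0.05493, so 318 × 0.05493 = 17.47 mrem/h.
Further attenuation needed: 17.47/1.86 = 9.392.
n = log₂(9.392) = 3.231 half-value layers.
Thickness = 3.231 × 1.50 cm = 4.846 cm.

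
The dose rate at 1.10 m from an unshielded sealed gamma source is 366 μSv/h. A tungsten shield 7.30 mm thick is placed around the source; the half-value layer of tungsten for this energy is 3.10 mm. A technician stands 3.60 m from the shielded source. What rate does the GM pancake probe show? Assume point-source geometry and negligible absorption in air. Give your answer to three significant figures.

6.68 μSv/h

Distance alone: 366 × (1.10/3.60)² = 366 × 0.09336 = 34.17 μSv/h.
Shield: 7.30/3.10 = 2.355 half-value layers → attenuation 2^(−2.355) = 0.1955.
Combined: 34.17 × 0.1955 = 6.680 μSv/h.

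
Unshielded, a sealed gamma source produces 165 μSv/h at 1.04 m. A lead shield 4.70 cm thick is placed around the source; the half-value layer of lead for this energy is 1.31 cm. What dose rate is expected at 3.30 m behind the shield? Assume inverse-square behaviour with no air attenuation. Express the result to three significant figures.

1.36 μSv/h

Distance alone: (1.04/3.30)² = 0.09932, so 165 × 0.09932 = 16.39 μSv/h.
Shield: 4.70/1.31 = 3.588 half-value layers → attenuation 2^(−3.588) = 0.08316.
Combined: 16.39 × 0.08316 = 1.363 μSv/h.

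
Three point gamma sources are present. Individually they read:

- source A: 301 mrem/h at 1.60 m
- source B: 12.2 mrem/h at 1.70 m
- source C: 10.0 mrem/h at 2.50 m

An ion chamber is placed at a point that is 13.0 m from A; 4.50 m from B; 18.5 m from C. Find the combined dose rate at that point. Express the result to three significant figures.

6.48 mrem/h

By superposition, sum each source's inverse-square contribution:
A: 301 × (1.60/13.0)² = 4.560 mrem/h
B: 12.2 × (1.70/4.50)² = 1.741 mrem/h
C: 10.0 × (2.50/18.5)² = 0.1826 mrem/h
Total = 4.560 + 1.741 + 0.1826 = 6.484 mrem/h.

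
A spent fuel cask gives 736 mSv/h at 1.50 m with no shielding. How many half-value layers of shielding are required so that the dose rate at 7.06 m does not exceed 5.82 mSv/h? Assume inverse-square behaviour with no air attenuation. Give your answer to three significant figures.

At 7.06 m, distance alone gives (1.50/7.06)² = 0.04514, so 736 × 0.04514 = 33.22 mSv/h.
Further attenuation needed: 33.22/5.82 = 5.708.
n = log₂(5.708) = 2.513 half-value layers.

2.51 half-value layers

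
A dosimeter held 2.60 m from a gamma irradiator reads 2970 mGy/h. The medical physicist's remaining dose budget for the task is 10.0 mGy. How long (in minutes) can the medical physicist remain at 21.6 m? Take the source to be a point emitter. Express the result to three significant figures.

13.9 min

Using I₁d₁² = I₂d₂², rate at 21.6 m:
2970 × (2.60/21.6)² = 2970 × 0.01449 = 43.04 mGy/h.
Stay time = 10.0 mGy ÷ 43.04 mGy/h = 0.2323 h = 13.94 min.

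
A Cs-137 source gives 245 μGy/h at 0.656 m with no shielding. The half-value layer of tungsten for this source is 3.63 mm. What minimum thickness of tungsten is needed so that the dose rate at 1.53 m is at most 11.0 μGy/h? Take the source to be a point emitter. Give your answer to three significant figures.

7.38 mm

At 1.53 m, distance alone gives 245 × (0.656/1.53)² = 245 × 0.1838 = 45.03 μGy/h.
Further attenuation needed: 45.03/11.0 = 4.094.
n = log₂(4.094) = 2.034 half-value layers.
Thickness = 2.034 × 3.63 mm = 7.383 mm.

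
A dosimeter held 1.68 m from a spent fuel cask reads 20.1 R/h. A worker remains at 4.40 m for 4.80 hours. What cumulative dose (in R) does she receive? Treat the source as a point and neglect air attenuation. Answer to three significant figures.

Since intensity falls as 1/r², rate at 4.40 m:
(1.68/4.40)² = 0.1458, so 20.1 × 0.1458 = 2.931 R/h.
Dose = rate × time = 2.931 R/h × 4.800 h = 14.07 R.

14.1 R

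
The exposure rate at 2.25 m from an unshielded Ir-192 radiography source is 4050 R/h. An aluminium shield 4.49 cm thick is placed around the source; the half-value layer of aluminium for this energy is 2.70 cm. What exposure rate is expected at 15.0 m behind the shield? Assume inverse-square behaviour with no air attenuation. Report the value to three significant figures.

28.8 R/h

Distance alone: (2.25/15.0)² = 0.02250, so 4050 × 0.02250 = 91.12 R/h.
Shield: 4.49/2.70 = 1.663 half-value layers → attenuation 2^(−1.663) = 0.3158.
Combined: 91.12 × 0.3158 = 28.78 R/h.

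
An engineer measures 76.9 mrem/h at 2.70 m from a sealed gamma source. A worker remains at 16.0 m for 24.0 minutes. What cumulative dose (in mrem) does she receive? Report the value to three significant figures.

0.876 mrem

Using I₁d₁² = I₂d₂², rate at 16.0 m:
76.9 × (2.70/16.0)² = 76.9 × 0.02848 = 2.190 mrem/h.
Dose = rate × time = 2.190 mrem/h × 0.4000 h = 0.8760 mrem.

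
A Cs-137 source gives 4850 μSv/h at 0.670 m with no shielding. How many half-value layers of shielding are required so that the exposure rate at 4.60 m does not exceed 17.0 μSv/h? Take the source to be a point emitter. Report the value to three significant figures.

At 4.60 m, distance alone gives 4850 × (0.670/4.60)² = 4850 × 0.02121 = 102.9 μSv/h.
Further attenuation needed: 102.9/17.0 = 6.053.
n = log₂(6.053) = 2.598 half-value layers.

2.60 half-value layers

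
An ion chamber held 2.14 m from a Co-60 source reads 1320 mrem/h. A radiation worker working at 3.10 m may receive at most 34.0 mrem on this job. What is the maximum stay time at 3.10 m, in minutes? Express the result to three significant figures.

3.24 min

Intensity scales as (d₁/d₂)², so rate at 3.10 m:
(2.14/3.10)² = 0.4765, so 1320 × 0.4765 = 629.0 mrem/h.
Stay time = 34.0 mrem ÷ 629.0 mrem/h = 0.05405 h = 3.243 min.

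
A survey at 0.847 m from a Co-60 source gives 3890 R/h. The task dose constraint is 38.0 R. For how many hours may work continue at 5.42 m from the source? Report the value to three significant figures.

Applying the 1/r² law, rate at 5.42 m:
(0.847/5.42)² = 0.02442, so 3890 × 0.02442 = 94.99 R/h.
Stay time = 38.0 R ÷ 94.99 R/h = 0.4000 h.

0.400 h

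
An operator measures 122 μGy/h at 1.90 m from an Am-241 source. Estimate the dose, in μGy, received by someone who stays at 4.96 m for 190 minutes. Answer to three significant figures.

56.7 μGy

Since intensity falls as 1/r², rate at 4.96 m:
122 × (1.90/4.96)² = 122 × 0.1467 = 17.90 μGy/h.
Dose = rate × time = 17.90 μGy/h × 3.167 h = 56.69 μGy.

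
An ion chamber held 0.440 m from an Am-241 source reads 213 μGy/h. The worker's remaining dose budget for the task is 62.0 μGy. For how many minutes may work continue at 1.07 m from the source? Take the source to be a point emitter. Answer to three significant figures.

By the inverse-square law, rate at 1.07 m:
213 × (0.440/1.07)² = 213 × 0.1691 = 36.02 μGy/h.
Stay time = 62.0 μGy ÷ 36.02 μGy/h = 1.721 h = 103.3 min.

103 min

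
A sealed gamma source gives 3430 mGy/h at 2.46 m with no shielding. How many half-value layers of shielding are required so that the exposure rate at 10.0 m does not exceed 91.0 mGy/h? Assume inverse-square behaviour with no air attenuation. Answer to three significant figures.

1.19 half-value layers

At 10.0 m, distance alone gives 3430 × (2.46/10.0)² = 3430 × 0.06052 = 207.6 mGy/h.
Further attenuation needed: 207.6/91.0 = 2.281.
n = log₂(2.281) = 1.190 half-value layers.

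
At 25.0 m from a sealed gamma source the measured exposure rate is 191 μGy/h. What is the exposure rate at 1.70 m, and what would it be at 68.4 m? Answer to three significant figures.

Using I₁d₁² = I₂d₂²,
At 1.70 m: 191 × (25.0/1.70)² = 191 × 216.3 = 41310 μGy/h
At 68.4 m: 41310 × (1.70/68.4)² = 41310 × 0.0006177 = 25.52 μGy/h.

41300 μGy/h; 25.5 μGy/h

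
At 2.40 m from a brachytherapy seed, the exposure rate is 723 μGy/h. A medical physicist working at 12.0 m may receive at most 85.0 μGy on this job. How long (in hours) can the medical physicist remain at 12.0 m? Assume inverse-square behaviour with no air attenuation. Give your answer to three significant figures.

Using I₁d₁² = I₂d₂², rate at 12.0 m:
723 × (2.40/12.0)² = 723 × 0.04000 = 28.92 μGy/h.
Stay time = 85.0 μGy ÷ 28.92 μGy/h = 2.939 h.

2.94 h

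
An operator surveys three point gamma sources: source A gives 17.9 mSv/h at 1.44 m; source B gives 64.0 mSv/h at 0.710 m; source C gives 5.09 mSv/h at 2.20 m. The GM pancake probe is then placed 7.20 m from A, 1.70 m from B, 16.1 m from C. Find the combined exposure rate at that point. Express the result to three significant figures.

12.0 mSv/h

By superposition, sum each source's inverse-square contribution:
A: 17.9 × (1.44/7.20)² = 0.7160 mSv/h
B: 64.0 × (0.710/1.70)² = 11.16 mSv/h
C: 5.09 × (2.20/16.1)² = 0.09504 mSv/h
Total = 0.7160 + 11.16 + 0.09504 = 11.97 mSv/h.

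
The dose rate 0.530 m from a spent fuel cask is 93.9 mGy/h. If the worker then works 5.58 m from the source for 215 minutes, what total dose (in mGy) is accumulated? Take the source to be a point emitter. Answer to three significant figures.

3.04 mGy

Since intensity falls as 1/r², rate at 5.58 m:
93.9 × (0.530/5.58)² = 93.9 × 0.009022 = 0.8472 mGy/h.
Dose = rate × time = 0.8472 mGy/h × 3.583 h = 3.036 mGy.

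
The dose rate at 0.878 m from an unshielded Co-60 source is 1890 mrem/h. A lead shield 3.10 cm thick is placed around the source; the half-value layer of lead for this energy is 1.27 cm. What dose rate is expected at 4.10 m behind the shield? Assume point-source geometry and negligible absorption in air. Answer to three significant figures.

Distance alone: (0.878/4.10)² = 0.04586, so 1890 × 0.04586 = 86.68 mrem/h.
Shield: 3.10/1.27 = 2.441 half-value layers → attenuation 2^(−2.441) = 0.1842.
Combined: 86.68 × 0.1842 = 15.97 mrem/h.

16.0 mrem/h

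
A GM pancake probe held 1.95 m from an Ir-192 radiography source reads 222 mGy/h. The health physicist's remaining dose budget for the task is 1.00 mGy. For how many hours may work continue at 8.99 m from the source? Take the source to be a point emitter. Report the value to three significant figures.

0.0957 h

By the inverse-square law, rate at 8.99 m:
(1.95/8.99)² = 0.04705, so 222 × 0.04705 = 10.45 mGy/h.
Stay time = 1.00 mGy ÷ 10.45 mGy/h = 0.09569 h.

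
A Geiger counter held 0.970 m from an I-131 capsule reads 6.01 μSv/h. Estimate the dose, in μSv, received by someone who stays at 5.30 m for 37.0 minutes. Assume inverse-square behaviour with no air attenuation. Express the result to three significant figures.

Since intensity falls as 1/r², rate at 5.30 m:
(0.970/5.30)² = 0.03350, so 6.01 × 0.03350 = 0.2013 μSv/h.
Dose = rate × time = 0.2013 μSv/h × 0.6167 h = 0.1241 μSv.

0.124 μSv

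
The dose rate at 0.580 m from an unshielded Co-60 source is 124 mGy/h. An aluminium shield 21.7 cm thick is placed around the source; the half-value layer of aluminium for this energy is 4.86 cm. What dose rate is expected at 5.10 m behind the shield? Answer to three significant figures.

Distance alone: (0.580/5.10)² = 0.01293, so 124 × 0.01293 = 1.603 mGy/h.
Shield: 21.7/4.86 = 4.465 half-value layers → attenuation 2^(−4.465) = 0.04528.
Combined: 1.603 × 0.04528 = 0.07258 mGy/h.

0.0726 mGy/h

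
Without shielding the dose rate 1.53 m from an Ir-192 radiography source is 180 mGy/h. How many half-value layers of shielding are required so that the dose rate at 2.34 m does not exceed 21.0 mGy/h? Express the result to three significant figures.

1.87 half-value layers

At 2.34 m, distance alone gives (1.53/2.34)² = 0.4275, so 180 × 0.4275 = 76.95 mGy/h.
Further attenuation needed: 76.95/21.0 = 3.664.
n = log₂(3.664) = 1.873 half-value layers.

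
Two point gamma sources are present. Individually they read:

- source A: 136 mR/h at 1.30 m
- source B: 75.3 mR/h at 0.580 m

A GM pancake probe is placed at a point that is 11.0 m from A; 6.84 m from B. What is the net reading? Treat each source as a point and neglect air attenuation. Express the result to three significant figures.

Each source contributes Iᵢ·(dᵢ/rᵢ)²; contributions add.
A: 136 × (1.30/11.0)² = 1.900 mR/h
B: 75.3 × (0.580/6.84)² = 0.5414 mR/h
Total = 1.900 + 0.5414 = 2.441 mR/h.

2.44 mR/h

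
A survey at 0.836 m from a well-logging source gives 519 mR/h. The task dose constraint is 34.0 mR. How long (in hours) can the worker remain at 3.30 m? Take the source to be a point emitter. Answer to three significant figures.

Intensity scales as (d₁/d₂)², so rate at 3.30 m:
519 × (0.836/3.30)² = 519 × 0.06418 = 33.31 mR/h.
Stay time = 34.0 mR ÷ 33.31 mR/h = 1.021 h.

1.02 h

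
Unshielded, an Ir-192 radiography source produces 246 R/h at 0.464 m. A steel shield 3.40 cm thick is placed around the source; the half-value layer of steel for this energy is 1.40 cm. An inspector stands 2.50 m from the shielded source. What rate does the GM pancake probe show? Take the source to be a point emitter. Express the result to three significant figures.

1.57 R/h

Distance alone: (0.464/2.50)² = 0.03445, so 246 × 0.03445 = 8.475 R/h.
Shield: 3.40/1.40 = 2.429 half-value layers → attenuation 2^(−2.429) = 0.1857.
Combined: 8.475 × 0.1857 = 1.574 R/h.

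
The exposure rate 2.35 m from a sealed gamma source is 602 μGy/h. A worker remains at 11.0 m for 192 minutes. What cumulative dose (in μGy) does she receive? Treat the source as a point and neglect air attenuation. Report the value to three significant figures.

87.9 μGy

By the inverse-square law, rate at 11.0 m:
602 × (2.35/11.0)² = 602 × 0.04564 = 27.48 μGy/h.
Dose = rate × time = 27.48 μGy/h × 3.200 h = 87.94 μGy.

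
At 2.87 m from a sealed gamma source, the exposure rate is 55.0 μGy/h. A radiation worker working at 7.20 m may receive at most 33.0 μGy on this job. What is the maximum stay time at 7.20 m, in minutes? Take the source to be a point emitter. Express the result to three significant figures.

Intensity scales as (d₁/d₂)², so rate at 7.20 m:
(2.87/7.20)² = 0.1589, so 55.0 × 0.1589 = 8.740 μGy/h.
Stay time = 33.0 μGy ÷ 8.740 μGy/h = 3.776 h = 226.6 min.

227 min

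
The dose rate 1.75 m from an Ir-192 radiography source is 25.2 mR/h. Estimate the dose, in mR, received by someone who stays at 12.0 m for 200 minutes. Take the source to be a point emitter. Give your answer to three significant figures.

Intensity scales as (d₁/d₂)², so rate at 12.0 m:
25.2 × (1.75/12.0)² = 25.2 × 0.02127 = 0.5360 mR/h.
Dose = rate × time = 0.5360 mR/h × 3.333 h = 1.786 mR.

1.79 mR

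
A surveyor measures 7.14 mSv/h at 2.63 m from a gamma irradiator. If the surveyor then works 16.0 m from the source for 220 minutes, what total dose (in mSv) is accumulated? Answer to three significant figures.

0.707 mSv

By the inverse-square law, rate at 16.0 m:
(2.63/16.0)² = 0.02702, so 7.14 × 0.02702 = 0.1929 mSv/h.
Dose = rate × time = 0.1929 mSv/h × 3.667 h = 0.7074 mSv.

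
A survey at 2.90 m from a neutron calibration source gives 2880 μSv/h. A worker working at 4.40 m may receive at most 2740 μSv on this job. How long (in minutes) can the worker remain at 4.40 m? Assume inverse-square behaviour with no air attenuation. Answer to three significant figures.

Using I₁d₁² = I₂d₂², rate at 4.40 m:
2880 × (2.90/4.40)² = 2880 × 0.4344 = 1251 μSv/h.
Stay time = 2740 μSv ÷ 1251 μSv/h = 2.190 h = 131.4 min.

131 min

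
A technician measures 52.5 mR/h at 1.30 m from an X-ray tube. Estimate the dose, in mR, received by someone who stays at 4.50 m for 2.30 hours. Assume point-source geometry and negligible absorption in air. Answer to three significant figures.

Using I₁d₁² = I₂d₂², rate at 4.50 m:
52.5 × (1.30/4.50)² = 52.5 × 0.08346 = 4.382 mR/h.
Dose = rate × time = 4.382 mR/h × 2.300 h = 10.08 mR.

10.1 mR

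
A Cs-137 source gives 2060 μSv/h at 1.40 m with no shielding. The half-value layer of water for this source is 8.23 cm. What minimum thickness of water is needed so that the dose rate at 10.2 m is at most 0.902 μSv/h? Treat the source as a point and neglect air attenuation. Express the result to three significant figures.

44.7 cm

At 10.2 m, distance alone gives 2060 × (1.40/10.2)² = 2060 × 0.01884 = 38.81 μSv/h.
Further attenuation needed: 38.81/0.902 = 43.03.
n = log₂(43.03) = 5.427 half-value layers.
Thickness = 5.427 × 8.23 cm = 44.66 cm.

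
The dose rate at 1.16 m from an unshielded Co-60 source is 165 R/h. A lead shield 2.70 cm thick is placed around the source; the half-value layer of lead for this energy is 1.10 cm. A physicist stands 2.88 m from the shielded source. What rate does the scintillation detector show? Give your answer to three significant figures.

4.88 R/h

Distance alone: (1.16/2.88)² = 0.1622, so 165 × 0.1622 = 26.76 R/h.
Shield: 2.70/1.10 = 2.455 half-value layers → attenuation 2^(−2.455) = 0.1824.
Combined: 26.76 × 0.1824 = 4.881 R/h.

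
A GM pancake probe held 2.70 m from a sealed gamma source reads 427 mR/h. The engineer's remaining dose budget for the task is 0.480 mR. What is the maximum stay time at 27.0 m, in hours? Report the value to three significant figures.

0.112 h

Using I₁d₁² = I₂d₂², rate at 27.0 m:
(2.70/27.0)² = 0.01000, so 427 × 0.01000 = 4.270 mR/h.
Stay time = 0.480 mR ÷ 4.270 mR/h = 0.1124 h.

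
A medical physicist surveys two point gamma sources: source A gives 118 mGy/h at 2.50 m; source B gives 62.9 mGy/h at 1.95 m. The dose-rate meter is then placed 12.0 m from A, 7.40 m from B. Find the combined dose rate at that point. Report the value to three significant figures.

9.49 mGy/h

Each source contributes Iᵢ·(dᵢ/rᵢ)²; contributions add.
A: 118 × (2.50/12.0)² = 5.122 mGy/h
B: 62.9 × (1.95/7.40)² = 4.368 mGy/h
Total = 5.122 + 4.368 = 9.490 mGy/h.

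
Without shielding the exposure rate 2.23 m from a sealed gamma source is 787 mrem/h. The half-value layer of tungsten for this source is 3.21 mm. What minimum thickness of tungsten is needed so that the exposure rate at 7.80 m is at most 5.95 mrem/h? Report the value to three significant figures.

At 7.80 m, distance alone gives (2.23/7.80)² = 0.08174, so 787 × 0.08174 = 64.33 mrem/h.
Further attenuation needed: 64.33/5.95 = 10.81.
n = log₂(10.81) = 3.434 half-value layers.
Thickness = 3.434 × 3.21 mm = 11.02 mm.

11.0 mm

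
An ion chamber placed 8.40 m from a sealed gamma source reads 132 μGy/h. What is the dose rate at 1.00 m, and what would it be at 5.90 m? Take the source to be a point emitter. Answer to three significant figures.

By the inverse-square law,
At 1.00 m: (8.40/1.00)² = 70.56, so 132 × 70.56 = 9314 μGy/h
At 5.90 m: 9314 × (1.00/5.90)² = 9314 × 0.02873 = 267.6 μGy/h.

9310 μGy/h; 268 μGy/h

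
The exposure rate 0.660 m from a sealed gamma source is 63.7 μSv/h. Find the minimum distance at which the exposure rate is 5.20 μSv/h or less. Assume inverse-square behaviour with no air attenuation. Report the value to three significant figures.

2.31 m

Intensity scales as (d₁/d₂)², so d₂ = d₁·√(I₁/I₂).
I₁/I₂ = 63.7/5.20 = 12.25, so d₂ = 0.660 × √12.25 = 2.310 m.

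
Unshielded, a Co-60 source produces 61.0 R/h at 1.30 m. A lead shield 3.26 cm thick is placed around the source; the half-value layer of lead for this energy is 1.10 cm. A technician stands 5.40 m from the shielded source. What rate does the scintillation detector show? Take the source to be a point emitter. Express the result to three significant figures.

Distance alone: 61.0 × (1.30/5.40)² = 61.0 × 0.05796 = 3.536 R/h.
Shield: 3.26/1.10 = 2.964 half-value layers → attenuation 2^(−2.964) = 0.1282.
Combined: 3.536 × 0.1282 = 0.4533 R/h.

0.453 R/h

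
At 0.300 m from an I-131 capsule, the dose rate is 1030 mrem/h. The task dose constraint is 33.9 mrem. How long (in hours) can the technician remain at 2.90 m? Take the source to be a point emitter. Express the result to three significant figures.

3.08 h

Intensity scales as (d₁/d₂)², so rate at 2.90 m:
1030 × (0.300/2.90)² = 1030 × 0.01070 = 11.02 mrem/h.
Stay time = 33.9 mrem ÷ 11.02 mrem/h = 3.076 h.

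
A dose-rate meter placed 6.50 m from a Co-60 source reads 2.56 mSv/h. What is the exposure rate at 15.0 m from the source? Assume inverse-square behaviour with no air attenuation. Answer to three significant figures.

0.481 mSv/h

By the inverse-square law, scaling from 6.50 m to 15.0 m:
2.56 × (6.50/15.0)² = 2.56 × 0.1878 = 0.4808 mSv/h.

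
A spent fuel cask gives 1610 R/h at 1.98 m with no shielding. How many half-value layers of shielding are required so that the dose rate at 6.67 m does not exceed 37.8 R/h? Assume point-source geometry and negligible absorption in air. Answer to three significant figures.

At 6.67 m, distance alone gives (1.98/6.67)² = 0.08812, so 1610 × 0.08812 = 141.9 R/h.
Further attenuation needed: 141.9/37.8 = 3.754.
n = log₂(3.754) = 1.908 half-value layers.

1.91 half-value layers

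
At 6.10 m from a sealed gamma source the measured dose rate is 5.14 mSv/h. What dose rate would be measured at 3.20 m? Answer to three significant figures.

By the inverse-square law, scaling from 6.10 m to 3.20 m:
(6.10/3.20)² = 3.634, so 5.14 × 3.634 = 18.68 mSv/h.

18.7 mSv/h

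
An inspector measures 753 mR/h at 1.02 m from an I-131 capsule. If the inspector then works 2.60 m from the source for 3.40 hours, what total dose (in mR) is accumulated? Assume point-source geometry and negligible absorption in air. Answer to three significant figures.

394 mR

Intensity scales as (d₁/d₂)², so rate at 2.60 m:
(1.02/2.60)² = 0.1539, so 753 × 0.1539 = 115.9 mR/h.
Dose = rate × time = 115.9 mR/h × 3.400 h = 394.1 mR.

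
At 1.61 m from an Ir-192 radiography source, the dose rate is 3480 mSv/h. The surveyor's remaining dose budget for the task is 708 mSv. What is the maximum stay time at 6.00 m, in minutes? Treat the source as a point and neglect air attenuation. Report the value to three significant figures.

Intensity scales as (d₁/d₂)², so rate at 6.00 m:
3480 × (1.61/6.00)² = 3480 × 0.07200 = 250.6 mSv/h.
Stay time = 708 mSv ÷ 250.6 mSv/h = 2.825 h = 169.5 min.

170 min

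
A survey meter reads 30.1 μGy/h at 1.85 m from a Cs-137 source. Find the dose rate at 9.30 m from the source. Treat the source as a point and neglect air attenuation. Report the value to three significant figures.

1.19 μGy/h

Since intensity falls as 1/r², the rate at 9.30 m is
(1.85/9.30)² = 0.03957, so 30.1 × 0.03957 = 1.191 μGy/h.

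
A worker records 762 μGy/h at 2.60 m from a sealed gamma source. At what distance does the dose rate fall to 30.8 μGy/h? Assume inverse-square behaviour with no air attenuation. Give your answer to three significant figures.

Applying the 1/r² law, d₂ = d₁·√(I₁/I₂).
I₁/I₂ = 762/30.8 = 24.74, so d₂ = 2.60 × √24.74 = 12.93 m.

12.9 m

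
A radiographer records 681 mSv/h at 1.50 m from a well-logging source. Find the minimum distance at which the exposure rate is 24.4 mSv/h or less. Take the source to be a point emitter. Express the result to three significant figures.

Applying the 1/r² law, d₂ = d₁·√(I₁/I₂).
I₁/I₂ = 681/24.4 = 27.91, so d₂ = 1.50 × √27.91 = 7.924 m.

7.92 m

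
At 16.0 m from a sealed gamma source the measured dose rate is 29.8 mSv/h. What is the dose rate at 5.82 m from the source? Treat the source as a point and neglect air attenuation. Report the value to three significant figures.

225 mSv/h

Using I₁d₁² = I₂d₂², scaling from 16.0 m to 5.82 m:
29.8 × (16.0/5.82)² = 29.8 × 7.558 = 225.2 mSv/h.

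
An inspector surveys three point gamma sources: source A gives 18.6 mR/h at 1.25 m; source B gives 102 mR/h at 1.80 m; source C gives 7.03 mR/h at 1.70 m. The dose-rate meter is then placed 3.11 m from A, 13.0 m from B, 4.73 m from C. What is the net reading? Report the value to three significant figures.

Each source contributes Iᵢ·(dᵢ/rᵢ)²; contributions add.
A: 18.6 × (1.25/3.11)² = 3.005 mR/h
B: 102 × (1.80/13.0)² = 1.956 mR/h
C: 7.03 × (1.70/4.73)² = 0.9081 mR/h
Total = 3.005 + 1.956 + 0.9081 = 5.869 mR/h.

5.87 mR/h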